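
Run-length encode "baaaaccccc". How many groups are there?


Input: baaaaccccc
Scanning for consecutive runs:
  Group 1: 'b' x 1 (positions 0-0)
  Group 2: 'a' x 4 (positions 1-4)
  Group 3: 'c' x 5 (positions 5-9)
Total groups: 3

3


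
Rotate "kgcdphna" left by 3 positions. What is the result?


Input: "kgcdphna", rotate left by 3
First 3 characters: "kgc"
Remaining characters: "dphna"
Concatenate remaining + first: "dphna" + "kgc" = "dphnakgc"

dphnakgc


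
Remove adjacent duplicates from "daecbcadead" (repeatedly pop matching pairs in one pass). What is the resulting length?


Input: daecbcadead
Stack-based adjacent duplicate removal:
  Read 'd': push. Stack: d
  Read 'a': push. Stack: da
  Read 'e': push. Stack: dae
  Read 'c': push. Stack: daec
  Read 'b': push. Stack: daecb
  Read 'c': push. Stack: daecbc
  Read 'a': push. Stack: daecbca
  Read 'd': push. Stack: daecbcad
  Read 'e': push. Stack: daecbcade
  Read 'a': push. Stack: daecbcadea
  Read 'd': push. Stack: daecbcadead
Final stack: "daecbcadead" (length 11)

11


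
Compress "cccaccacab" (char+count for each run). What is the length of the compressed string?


Input: cccaccacab
Runs:
  'c' x 3 => "c3"
  'a' x 1 => "a1"
  'c' x 2 => "c2"
  'a' x 1 => "a1"
  'c' x 1 => "c1"
  'a' x 1 => "a1"
  'b' x 1 => "b1"
Compressed: "c3a1c2a1c1a1b1"
Compressed length: 14

14


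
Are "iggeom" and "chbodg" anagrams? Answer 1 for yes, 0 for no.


Strings: "iggeom", "chbodg"
Sorted first:  eggimo
Sorted second: bcdgho
Differ at position 0: 'e' vs 'b' => not anagrams

0


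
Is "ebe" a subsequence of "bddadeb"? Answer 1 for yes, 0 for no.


Check if "ebe" is a subsequence of "bddadeb"
Greedy scan:
  Position 0 ('b'): no match needed
  Position 1 ('d'): no match needed
  Position 2 ('d'): no match needed
  Position 3 ('a'): no match needed
  Position 4 ('d'): no match needed
  Position 5 ('e'): matches sub[0] = 'e'
  Position 6 ('b'): matches sub[1] = 'b'
Only matched 2/3 characters => not a subsequence

0


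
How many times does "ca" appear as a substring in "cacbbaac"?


Searching for "ca" in "cacbbaac"
Scanning each position:
  Position 0: "ca" => MATCH
  Position 1: "ac" => no
  Position 2: "cb" => no
  Position 3: "bb" => no
  Position 4: "ba" => no
  Position 5: "aa" => no
  Position 6: "ac" => no
Total occurrences: 1

1


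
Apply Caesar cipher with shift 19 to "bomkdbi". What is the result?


Caesar cipher: shift "bomkdbi" by 19
  'b' (pos 1) + 19 = pos 20 = 'u'
  'o' (pos 14) + 19 = pos 7 = 'h'
  'm' (pos 12) + 19 = pos 5 = 'f'
  'k' (pos 10) + 19 = pos 3 = 'd'
  'd' (pos 3) + 19 = pos 22 = 'w'
  'b' (pos 1) + 19 = pos 20 = 'u'
  'i' (pos 8) + 19 = pos 1 = 'b'
Result: uhfdwub

uhfdwub


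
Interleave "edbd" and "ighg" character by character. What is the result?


Interleaving "edbd" and "ighg":
  Position 0: 'e' from first, 'i' from second => "ei"
  Position 1: 'd' from first, 'g' from second => "dg"
  Position 2: 'b' from first, 'h' from second => "bh"
  Position 3: 'd' from first, 'g' from second => "dg"
Result: eidgbhdg

eidgbhdg


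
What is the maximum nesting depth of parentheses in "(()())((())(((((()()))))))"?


Input: "(()())((())(((((()()))))))"
Tracking depth:
  Position 0 '(': depth becomes 1
  Position 1 '(': depth becomes 2
  Position 2 ')': depth becomes 1
  Position 3 '(': depth becomes 2
  Position 4 ')': depth becomes 1
  Position 5 ')': depth becomes 0
  Position 6 '(': depth becomes 1
  Position 7 '(': depth becomes 2
  Position 8 '(': depth becomes 3
  Position 9 ')': depth becomes 2
  Position 10 ')': depth becomes 1
  Position 11 '(': depth becomes 2
  Position 12 '(': depth becomes 3
  Position 13 '(': depth becomes 4
  Position 14 '(': depth becomes 5
  Position 15 '(': depth becomes 6
  Position 16 '(': depth becomes 7
  Position 17 ')': depth becomes 6
  Position 18 '(': depth becomes 7
  Position 19 ')': depth becomes 6
  Position 20 ')': depth becomes 5
  Position 21 ')': depth becomes 4
  Position 22 ')': depth becomes 3
  Position 23 ')': depth becomes 2
  Position 24 ')': depth becomes 1
  Position 25 ')': depth becomes 0
Maximum depth reached: 7

7


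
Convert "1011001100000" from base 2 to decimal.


Input: "1011001100000" in base 2
Positional expansion:
  Digit '1' (value 1) x 2^12 = 4096
  Digit '0' (value 0) x 2^11 = 0
  Digit '1' (value 1) x 2^10 = 1024
  Digit '1' (value 1) x 2^9 = 512
  Digit '0' (value 0) x 2^8 = 0
  Digit '0' (value 0) x 2^7 = 0
  Digit '1' (value 1) x 2^6 = 64
  Digit '1' (value 1) x 2^5 = 32
  Digit '0' (value 0) x 2^4 = 0
  Digit '0' (value 0) x 2^3 = 0
  Digit '0' (value 0) x 2^2 = 0
  Digit '0' (value 0) x 2^1 = 0
  Digit '0' (value 0) x 2^0 = 0
Sum = 5728

5728


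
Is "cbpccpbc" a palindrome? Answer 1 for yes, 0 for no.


Input: cbpccpbc
Reversed: cbpccpbc
  Compare pos 0 ('c') with pos 7 ('c'): match
  Compare pos 1 ('b') with pos 6 ('b'): match
  Compare pos 2 ('p') with pos 5 ('p'): match
  Compare pos 3 ('c') with pos 4 ('c'): match
Result: palindrome

1


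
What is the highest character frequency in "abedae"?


Input: abedae
Character counts:
  'a': 2
  'b': 1
  'd': 1
  'e': 2
Maximum frequency: 2

2


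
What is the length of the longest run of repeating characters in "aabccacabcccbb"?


Input: "aabccacabcccbb"
Scanning for longest run:
  Position 1 ('a'): continues run of 'a', length=2
  Position 2 ('b'): new char, reset run to 1
  Position 3 ('c'): new char, reset run to 1
  Position 4 ('c'): continues run of 'c', length=2
  Position 5 ('a'): new char, reset run to 1
  Position 6 ('c'): new char, reset run to 1
  Position 7 ('a'): new char, reset run to 1
  Position 8 ('b'): new char, reset run to 1
  Position 9 ('c'): new char, reset run to 1
  Position 10 ('c'): continues run of 'c', length=2
  Position 11 ('c'): continues run of 'c', length=3
  Position 12 ('b'): new char, reset run to 1
  Position 13 ('b'): continues run of 'b', length=2
Longest run: 'c' with length 3

3


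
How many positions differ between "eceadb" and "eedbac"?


Comparing "eceadb" and "eedbac" position by position:
  Position 0: 'e' vs 'e' => same
  Position 1: 'c' vs 'e' => DIFFER
  Position 2: 'e' vs 'd' => DIFFER
  Position 3: 'a' vs 'b' => DIFFER
  Position 4: 'd' vs 'a' => DIFFER
  Position 5: 'b' vs 'c' => DIFFER
Positions that differ: 5

5


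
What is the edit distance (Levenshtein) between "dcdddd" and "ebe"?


Computing edit distance: "dcdddd" -> "ebe"
DP table:
           e    b    e
      0    1    2    3
  d   1    1    2    3
  c   2    2    2    3
  d   3    3    3    3
  d   4    4    4    4
  d   5    5    5    5
  d   6    6    6    6
Edit distance = dp[6][3] = 6

6


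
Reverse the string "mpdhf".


Input: mpdhf
Reading characters right to left:
  Position 4: 'f'
  Position 3: 'h'
  Position 2: 'd'
  Position 1: 'p'
  Position 0: 'm'
Reversed: fhdpm

fhdpm


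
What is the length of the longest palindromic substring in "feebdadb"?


Input: "feebdadb"
Checking substrings for palindromes:
  [3:8] "bdadb" (len 5) => palindrome
  [4:7] "dad" (len 3) => palindrome
  [1:3] "ee" (len 2) => palindrome
Longest palindromic substring: "bdadb" with length 5

5


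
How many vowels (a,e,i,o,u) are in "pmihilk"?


Input: pmihilk
Checking each character:
  'p' at position 0: consonant
  'm' at position 1: consonant
  'i' at position 2: vowel (running total: 1)
  'h' at position 3: consonant
  'i' at position 4: vowel (running total: 2)
  'l' at position 5: consonant
  'k' at position 6: consonant
Total vowels: 2

2


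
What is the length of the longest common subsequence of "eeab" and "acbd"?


LCS of "eeab" and "acbd"
DP table:
           a    c    b    d
      0    0    0    0    0
  e   0    0    0    0    0
  e   0    0    0    0    0
  a   0    1    1    1    1
  b   0    1    1    2    2
LCS length = dp[4][4] = 2

2


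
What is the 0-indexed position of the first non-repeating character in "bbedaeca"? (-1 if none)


Input: bbedaeca
Character frequencies:
  'a': 2
  'b': 2
  'c': 1
  'd': 1
  'e': 2
Scanning left to right for freq == 1:
  Position 0 ('b'): freq=2, skip
  Position 1 ('b'): freq=2, skip
  Position 2 ('e'): freq=2, skip
  Position 3 ('d'): unique! => answer = 3

3


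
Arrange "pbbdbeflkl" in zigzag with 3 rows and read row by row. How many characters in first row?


Zigzag "pbbdbeflkl" into 3 rows:
Placing characters:
  'p' => row 0
  'b' => row 1
  'b' => row 2
  'd' => row 1
  'b' => row 0
  'e' => row 1
  'f' => row 2
  'l' => row 1
  'k' => row 0
  'l' => row 1
Rows:
  Row 0: "pbk"
  Row 1: "bdell"
  Row 2: "bf"
First row length: 3

3


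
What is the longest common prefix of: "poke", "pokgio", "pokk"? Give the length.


Words: poke, pokgio, pokk
  Position 0: all 'p' => match
  Position 1: all 'o' => match
  Position 2: all 'k' => match
  Position 3: ('e', 'g', 'k') => mismatch, stop
LCP = "pok" (length 3)

3


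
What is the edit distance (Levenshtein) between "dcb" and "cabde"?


Computing edit distance: "dcb" -> "cabde"
DP table:
           c    a    b    d    e
      0    1    2    3    4    5
  d   1    1    2    3    3    4
  c   2    1    2    3    4    4
  b   3    2    2    2    3    4
Edit distance = dp[3][5] = 4

4


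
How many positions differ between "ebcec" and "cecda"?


Comparing "ebcec" and "cecda" position by position:
  Position 0: 'e' vs 'c' => DIFFER
  Position 1: 'b' vs 'e' => DIFFER
  Position 2: 'c' vs 'c' => same
  Position 3: 'e' vs 'd' => DIFFER
  Position 4: 'c' vs 'a' => DIFFER
Positions that differ: 4

4


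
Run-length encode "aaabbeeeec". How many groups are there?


Input: aaabbeeeec
Scanning for consecutive runs:
  Group 1: 'a' x 3 (positions 0-2)
  Group 2: 'b' x 2 (positions 3-4)
  Group 3: 'e' x 4 (positions 5-8)
  Group 4: 'c' x 1 (positions 9-9)
Total groups: 4

4


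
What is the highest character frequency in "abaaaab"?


Input: abaaaab
Character counts:
  'a': 5
  'b': 2
Maximum frequency: 5

5


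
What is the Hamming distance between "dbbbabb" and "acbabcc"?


Comparing "dbbbabb" and "acbabcc" position by position:
  Position 0: 'd' vs 'a' => differ
  Position 1: 'b' vs 'c' => differ
  Position 2: 'b' vs 'b' => same
  Position 3: 'b' vs 'a' => differ
  Position 4: 'a' vs 'b' => differ
  Position 5: 'b' vs 'c' => differ
  Position 6: 'b' vs 'c' => differ
Total differences (Hamming distance): 6

6


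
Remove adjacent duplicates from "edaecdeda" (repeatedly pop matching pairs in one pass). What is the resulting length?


Input: edaecdeda
Stack-based adjacent duplicate removal:
  Read 'e': push. Stack: e
  Read 'd': push. Stack: ed
  Read 'a': push. Stack: eda
  Read 'e': push. Stack: edae
  Read 'c': push. Stack: edaec
  Read 'd': push. Stack: edaecd
  Read 'e': push. Stack: edaecde
  Read 'd': push. Stack: edaecded
  Read 'a': push. Stack: edaecdeda
Final stack: "edaecdeda" (length 9)

9


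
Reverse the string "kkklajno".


Input: kkklajno
Reading characters right to left:
  Position 7: 'o'
  Position 6: 'n'
  Position 5: 'j'
  Position 4: 'a'
  Position 3: 'l'
  Position 2: 'k'
  Position 1: 'k'
  Position 0: 'k'
Reversed: onjalkkk

onjalkkk


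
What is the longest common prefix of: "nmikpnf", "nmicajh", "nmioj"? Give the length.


Words: nmikpnf, nmicajh, nmioj
  Position 0: all 'n' => match
  Position 1: all 'm' => match
  Position 2: all 'i' => match
  Position 3: ('k', 'c', 'o') => mismatch, stop
LCP = "nmi" (length 3)

3


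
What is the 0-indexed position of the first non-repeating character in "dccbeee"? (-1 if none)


Input: dccbeee
Character frequencies:
  'b': 1
  'c': 2
  'd': 1
  'e': 3
Scanning left to right for freq == 1:
  Position 0 ('d'): unique! => answer = 0

0


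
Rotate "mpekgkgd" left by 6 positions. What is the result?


Input: "mpekgkgd", rotate left by 6
First 6 characters: "mpekgk"
Remaining characters: "gd"
Concatenate remaining + first: "gd" + "mpekgk" = "gdmpekgk"

gdmpekgk


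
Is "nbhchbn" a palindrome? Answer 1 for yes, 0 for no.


Input: nbhchbn
Reversed: nbhchbn
  Compare pos 0 ('n') with pos 6 ('n'): match
  Compare pos 1 ('b') with pos 5 ('b'): match
  Compare pos 2 ('h') with pos 4 ('h'): match
Result: palindrome

1


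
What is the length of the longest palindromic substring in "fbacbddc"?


Input: "fbacbddc"
Checking substrings for palindromes:
  [5:7] "dd" (len 2) => palindrome
Longest palindromic substring: "dd" with length 2

2


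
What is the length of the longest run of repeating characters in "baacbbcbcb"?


Input: "baacbbcbcb"
Scanning for longest run:
  Position 1 ('a'): new char, reset run to 1
  Position 2 ('a'): continues run of 'a', length=2
  Position 3 ('c'): new char, reset run to 1
  Position 4 ('b'): new char, reset run to 1
  Position 5 ('b'): continues run of 'b', length=2
  Position 6 ('c'): new char, reset run to 1
  Position 7 ('b'): new char, reset run to 1
  Position 8 ('c'): new char, reset run to 1
  Position 9 ('b'): new char, reset run to 1
Longest run: 'a' with length 2

2


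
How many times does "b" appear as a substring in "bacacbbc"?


Searching for "b" in "bacacbbc"
Scanning each position:
  Position 0: "b" => MATCH
  Position 1: "a" => no
  Position 2: "c" => no
  Position 3: "a" => no
  Position 4: "c" => no
  Position 5: "b" => MATCH
  Position 6: "b" => MATCH
  Position 7: "c" => no
Total occurrences: 3

3


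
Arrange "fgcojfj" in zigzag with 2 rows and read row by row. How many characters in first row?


Zigzag "fgcojfj" into 2 rows:
Placing characters:
  'f' => row 0
  'g' => row 1
  'c' => row 0
  'o' => row 1
  'j' => row 0
  'f' => row 1
  'j' => row 0
Rows:
  Row 0: "fcjj"
  Row 1: "gof"
First row length: 4

4


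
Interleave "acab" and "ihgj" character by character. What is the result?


Interleaving "acab" and "ihgj":
  Position 0: 'a' from first, 'i' from second => "ai"
  Position 1: 'c' from first, 'h' from second => "ch"
  Position 2: 'a' from first, 'g' from second => "ag"
  Position 3: 'b' from first, 'j' from second => "bj"
Result: aichagbj

aichagbj


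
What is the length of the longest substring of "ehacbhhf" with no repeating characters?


Input: "ehacbhhf"
Sliding window (track last position of each char):
  Position 0 ('e'): window [0,0] length 1 -- new best
  Position 1 ('h'): window [0,1] length 2 -- new best
  Position 2 ('a'): window [0,2] length 3 -- new best
  Position 3 ('c'): window [0,3] length 4 -- new best
  Position 4 ('b'): window [0,4] length 5 -- new best
  Position 5 ('h'): repeat (last at 1), move window start to 2
  Position 5 ('h'): window [2,5] length 4
  Position 6 ('h'): repeat (last at 5), move window start to 6
  Position 6 ('h'): window [6,6] length 1
  Position 7 ('f'): window [6,7] length 2
Longest substring with no repeats: "ehacb" with length 5

5


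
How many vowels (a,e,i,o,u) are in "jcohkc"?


Input: jcohkc
Checking each character:
  'j' at position 0: consonant
  'c' at position 1: consonant
  'o' at position 2: vowel (running total: 1)
  'h' at position 3: consonant
  'k' at position 4: consonant
  'c' at position 5: consonant
Total vowels: 1

1


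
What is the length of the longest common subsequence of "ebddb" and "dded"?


LCS of "ebddb" and "dded"
DP table:
           d    d    e    d
      0    0    0    0    0
  e   0    0    0    1    1
  b   0    0    0    1    1
  d   0    1    1    1    2
  d   0    1    2    2    2
  b   0    1    2    2    2
LCS length = dp[5][4] = 2

2


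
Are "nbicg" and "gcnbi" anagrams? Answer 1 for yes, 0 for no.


Strings: "nbicg", "gcnbi"
Sorted first:  bcgin
Sorted second: bcgin
Sorted forms match => anagrams

1


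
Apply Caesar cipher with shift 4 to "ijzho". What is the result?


Caesar cipher: shift "ijzho" by 4
  'i' (pos 8) + 4 = pos 12 = 'm'
  'j' (pos 9) + 4 = pos 13 = 'n'
  'z' (pos 25) + 4 = pos 3 = 'd'
  'h' (pos 7) + 4 = pos 11 = 'l'
  'o' (pos 14) + 4 = pos 18 = 's'
Result: mndls

mndls


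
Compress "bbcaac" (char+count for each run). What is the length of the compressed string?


Input: bbcaac
Runs:
  'b' x 2 => "b2"
  'c' x 1 => "c1"
  'a' x 2 => "a2"
  'c' x 1 => "c1"
Compressed: "b2c1a2c1"
Compressed length: 8

8


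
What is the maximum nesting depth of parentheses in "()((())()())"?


Input: "()((())()())"
Tracking depth:
  Position 0 '(': depth becomes 1
  Position 1 ')': depth becomes 0
  Position 2 '(': depth becomes 1
  Position 3 '(': depth becomes 2
  Position 4 '(': depth becomes 3
  Position 5 ')': depth becomes 2
  Position 6 ')': depth becomes 1
  Position 7 '(': depth becomes 2
  Position 8 ')': depth becomes 1
  Position 9 '(': depth becomes 2
  Position 10 ')': depth becomes 1
  Position 11 ')': depth becomes 0
Maximum depth reached: 3

3


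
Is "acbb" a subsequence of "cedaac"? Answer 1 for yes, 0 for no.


Check if "acbb" is a subsequence of "cedaac"
Greedy scan:
  Position 0 ('c'): no match needed
  Position 1 ('e'): no match needed
  Position 2 ('d'): no match needed
  Position 3 ('a'): matches sub[0] = 'a'
  Position 4 ('a'): no match needed
  Position 5 ('c'): matches sub[1] = 'c'
Only matched 2/4 characters => not a subsequence

0


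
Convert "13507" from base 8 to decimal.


Input: "13507" in base 8
Positional expansion:
  Digit '1' (value 1) x 8^4 = 4096
  Digit '3' (value 3) x 8^3 = 1536
  Digit '5' (value 5) x 8^2 = 320
  Digit '0' (value 0) x 8^1 = 0
  Digit '7' (value 7) x 8^0 = 7
Sum = 5959

5959


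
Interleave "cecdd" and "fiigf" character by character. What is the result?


Interleaving "cecdd" and "fiigf":
  Position 0: 'c' from first, 'f' from second => "cf"
  Position 1: 'e' from first, 'i' from second => "ei"
  Position 2: 'c' from first, 'i' from second => "ci"
  Position 3: 'd' from first, 'g' from second => "dg"
  Position 4: 'd' from first, 'f' from second => "df"
Result: cfeicidgdf

cfeicidgdf


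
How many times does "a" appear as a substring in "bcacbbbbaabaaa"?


Searching for "a" in "bcacbbbbaabaaa"
Scanning each position:
  Position 0: "b" => no
  Position 1: "c" => no
  Position 2: "a" => MATCH
  Position 3: "c" => no
  Position 4: "b" => no
  Position 5: "b" => no
  Position 6: "b" => no
  Position 7: "b" => no
  Position 8: "a" => MATCH
  Position 9: "a" => MATCH
  Position 10: "b" => no
  Position 11: "a" => MATCH
  Position 12: "a" => MATCH
  Position 13: "a" => MATCH
Total occurrences: 6

6


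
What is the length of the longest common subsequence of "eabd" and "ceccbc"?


LCS of "eabd" and "ceccbc"
DP table:
           c    e    c    c    b    c
      0    0    0    0    0    0    0
  e   0    0    1    1    1    1    1
  a   0    0    1    1    1    1    1
  b   0    0    1    1    1    2    2
  d   0    0    1    1    1    2    2
LCS length = dp[4][6] = 2

2


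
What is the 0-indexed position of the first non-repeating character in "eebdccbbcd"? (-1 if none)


Input: eebdccbbcd
Character frequencies:
  'b': 3
  'c': 3
  'd': 2
  'e': 2
Scanning left to right for freq == 1:
  Position 0 ('e'): freq=2, skip
  Position 1 ('e'): freq=2, skip
  Position 2 ('b'): freq=3, skip
  Position 3 ('d'): freq=2, skip
  Position 4 ('c'): freq=3, skip
  Position 5 ('c'): freq=3, skip
  Position 6 ('b'): freq=3, skip
  Position 7 ('b'): freq=3, skip
  Position 8 ('c'): freq=3, skip
  Position 9 ('d'): freq=2, skip
  No unique character found => answer = -1

-1


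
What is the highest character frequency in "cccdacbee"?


Input: cccdacbee
Character counts:
  'a': 1
  'b': 1
  'c': 4
  'd': 1
  'e': 2
Maximum frequency: 4

4


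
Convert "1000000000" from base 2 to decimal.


Input: "1000000000" in base 2
Positional expansion:
  Digit '1' (value 1) x 2^9 = 512
  Digit '0' (value 0) x 2^8 = 0
  Digit '0' (value 0) x 2^7 = 0
  Digit '0' (value 0) x 2^6 = 0
  Digit '0' (value 0) x 2^5 = 0
  Digit '0' (value 0) x 2^4 = 0
  Digit '0' (value 0) x 2^3 = 0
  Digit '0' (value 0) x 2^2 = 0
  Digit '0' (value 0) x 2^1 = 0
  Digit '0' (value 0) x 2^0 = 0
Sum = 512

512


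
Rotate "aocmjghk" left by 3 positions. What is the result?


Input: "aocmjghk", rotate left by 3
First 3 characters: "aoc"
Remaining characters: "mjghk"
Concatenate remaining + first: "mjghk" + "aoc" = "mjghkaoc"

mjghkaoc


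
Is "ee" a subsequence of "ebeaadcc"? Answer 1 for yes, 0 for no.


Check if "ee" is a subsequence of "ebeaadcc"
Greedy scan:
  Position 0 ('e'): matches sub[0] = 'e'
  Position 1 ('b'): no match needed
  Position 2 ('e'): matches sub[1] = 'e'
  Position 3 ('a'): no match needed
  Position 4 ('a'): no match needed
  Position 5 ('d'): no match needed
  Position 6 ('c'): no match needed
  Position 7 ('c'): no match needed
All 2 characters matched => is a subsequence

1


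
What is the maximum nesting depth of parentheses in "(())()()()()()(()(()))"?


Input: "(())()()()()()(()(()))"
Tracking depth:
  Position 0 '(': depth becomes 1
  Position 1 '(': depth becomes 2
  Position 2 ')': depth becomes 1
  Position 3 ')': depth becomes 0
  Position 4 '(': depth becomes 1
  Position 5 ')': depth becomes 0
  Position 6 '(': depth becomes 1
  Position 7 ')': depth becomes 0
  Position 8 '(': depth becomes 1
  Position 9 ')': depth becomes 0
  Position 10 '(': depth becomes 1
  Position 11 ')': depth becomes 0
  Position 12 '(': depth becomes 1
  Position 13 ')': depth becomes 0
  Position 14 '(': depth becomes 1
  Position 15 '(': depth becomes 2
  Position 16 ')': depth becomes 1
  Position 17 '(': depth becomes 2
  Position 18 '(': depth becomes 3
  Position 19 ')': depth becomes 2
  Position 20 ')': depth becomes 1
  Position 21 ')': depth becomes 0
Maximum depth reached: 3

3


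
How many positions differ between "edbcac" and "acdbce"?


Comparing "edbcac" and "acdbce" position by position:
  Position 0: 'e' vs 'a' => DIFFER
  Position 1: 'd' vs 'c' => DIFFER
  Position 2: 'b' vs 'd' => DIFFER
  Position 3: 'c' vs 'b' => DIFFER
  Position 4: 'a' vs 'c' => DIFFER
  Position 5: 'c' vs 'e' => DIFFER
Positions that differ: 6

6


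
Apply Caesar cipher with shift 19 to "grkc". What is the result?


Caesar cipher: shift "grkc" by 19
  'g' (pos 6) + 19 = pos 25 = 'z'
  'r' (pos 17) + 19 = pos 10 = 'k'
  'k' (pos 10) + 19 = pos 3 = 'd'
  'c' (pos 2) + 19 = pos 21 = 'v'
Result: zkdv

zkdv


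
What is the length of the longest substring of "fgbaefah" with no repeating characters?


Input: "fgbaefah"
Sliding window (track last position of each char):
  Position 0 ('f'): window [0,0] length 1 -- new best
  Position 1 ('g'): window [0,1] length 2 -- new best
  Position 2 ('b'): window [0,2] length 3 -- new best
  Position 3 ('a'): window [0,3] length 4 -- new best
  Position 4 ('e'): window [0,4] length 5 -- new best
  Position 5 ('f'): repeat (last at 0), move window start to 1
  Position 5 ('f'): window [1,5] length 5
  Position 6 ('a'): repeat (last at 3), move window start to 4
  Position 6 ('a'): window [4,6] length 3
  Position 7 ('h'): window [4,7] length 4
Longest substring with no repeats: "fgbae" with length 5

5


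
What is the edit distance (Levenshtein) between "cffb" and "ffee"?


Computing edit distance: "cffb" -> "ffee"
DP table:
           f    f    e    e
      0    1    2    3    4
  c   1    1    2    3    4
  f   2    1    1    2    3
  f   3    2    1    2    3
  b   4    3    2    2    3
Edit distance = dp[4][4] = 3

3


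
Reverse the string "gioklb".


Input: gioklb
Reading characters right to left:
  Position 5: 'b'
  Position 4: 'l'
  Position 3: 'k'
  Position 2: 'o'
  Position 1: 'i'
  Position 0: 'g'
Reversed: blkoig

blkoig


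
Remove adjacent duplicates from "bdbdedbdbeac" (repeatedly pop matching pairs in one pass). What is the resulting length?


Input: bdbdedbdbeac
Stack-based adjacent duplicate removal:
  Read 'b': push. Stack: b
  Read 'd': push. Stack: bd
  Read 'b': push. Stack: bdb
  Read 'd': push. Stack: bdbd
  Read 'e': push. Stack: bdbde
  Read 'd': push. Stack: bdbded
  Read 'b': push. Stack: bdbdedb
  Read 'd': push. Stack: bdbdedbd
  Read 'b': push. Stack: bdbdedbdb
  Read 'e': push. Stack: bdbdedbdbe
  Read 'a': push. Stack: bdbdedbdbea
  Read 'c': push. Stack: bdbdedbdbeac
Final stack: "bdbdedbdbeac" (length 12)

12


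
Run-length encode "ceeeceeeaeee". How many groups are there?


Input: ceeeceeeaeee
Scanning for consecutive runs:
  Group 1: 'c' x 1 (positions 0-0)
  Group 2: 'e' x 3 (positions 1-3)
  Group 3: 'c' x 1 (positions 4-4)
  Group 4: 'e' x 3 (positions 5-7)
  Group 5: 'a' x 1 (positions 8-8)
  Group 6: 'e' x 3 (positions 9-11)
Total groups: 6

6


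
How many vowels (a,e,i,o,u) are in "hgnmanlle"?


Input: hgnmanlle
Checking each character:
  'h' at position 0: consonant
  'g' at position 1: consonant
  'n' at position 2: consonant
  'm' at position 3: consonant
  'a' at position 4: vowel (running total: 1)
  'n' at position 5: consonant
  'l' at position 6: consonant
  'l' at position 7: consonant
  'e' at position 8: vowel (running total: 2)
Total vowels: 2

2


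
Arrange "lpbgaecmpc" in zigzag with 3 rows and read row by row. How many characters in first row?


Zigzag "lpbgaecmpc" into 3 rows:
Placing characters:
  'l' => row 0
  'p' => row 1
  'b' => row 2
  'g' => row 1
  'a' => row 0
  'e' => row 1
  'c' => row 2
  'm' => row 1
  'p' => row 0
  'c' => row 1
Rows:
  Row 0: "lap"
  Row 1: "pgemc"
  Row 2: "bc"
First row length: 3

3


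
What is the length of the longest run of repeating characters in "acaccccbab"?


Input: "acaccccbab"
Scanning for longest run:
  Position 1 ('c'): new char, reset run to 1
  Position 2 ('a'): new char, reset run to 1
  Position 3 ('c'): new char, reset run to 1
  Position 4 ('c'): continues run of 'c', length=2
  Position 5 ('c'): continues run of 'c', length=3
  Position 6 ('c'): continues run of 'c', length=4
  Position 7 ('b'): new char, reset run to 1
  Position 8 ('a'): new char, reset run to 1
  Position 9 ('b'): new char, reset run to 1
Longest run: 'c' with length 4

4


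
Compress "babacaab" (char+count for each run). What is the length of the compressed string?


Input: babacaab
Runs:
  'b' x 1 => "b1"
  'a' x 1 => "a1"
  'b' x 1 => "b1"
  'a' x 1 => "a1"
  'c' x 1 => "c1"
  'a' x 2 => "a2"
  'b' x 1 => "b1"
Compressed: "b1a1b1a1c1a2b1"
Compressed length: 14

14


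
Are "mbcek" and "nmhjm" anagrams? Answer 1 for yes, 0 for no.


Strings: "mbcek", "nmhjm"
Sorted first:  bcekm
Sorted second: hjmmn
Differ at position 0: 'b' vs 'h' => not anagrams

0


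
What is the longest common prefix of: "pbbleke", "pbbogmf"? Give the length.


Words: pbbleke, pbbogmf
  Position 0: all 'p' => match
  Position 1: all 'b' => match
  Position 2: all 'b' => match
  Position 3: ('l', 'o') => mismatch, stop
LCP = "pbb" (length 3)

3


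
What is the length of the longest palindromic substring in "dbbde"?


Input: "dbbde"
Checking substrings for palindromes:
  [0:4] "dbbd" (len 4) => palindrome
  [1:3] "bb" (len 2) => palindrome
Longest palindromic substring: "dbbd" with length 4

4


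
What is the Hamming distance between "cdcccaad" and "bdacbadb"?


Comparing "cdcccaad" and "bdacbadb" position by position:
  Position 0: 'c' vs 'b' => differ
  Position 1: 'd' vs 'd' => same
  Position 2: 'c' vs 'a' => differ
  Position 3: 'c' vs 'c' => same
  Position 4: 'c' vs 'b' => differ
  Position 5: 'a' vs 'a' => same
  Position 6: 'a' vs 'd' => differ
  Position 7: 'd' vs 'b' => differ
Total differences (Hamming distance): 5

5


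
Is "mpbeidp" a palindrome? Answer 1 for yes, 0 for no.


Input: mpbeidp
Reversed: pdiebpm
  Compare pos 0 ('m') with pos 6 ('p'): MISMATCH
  Compare pos 1 ('p') with pos 5 ('d'): MISMATCH
  Compare pos 2 ('b') with pos 4 ('i'): MISMATCH
Result: not a palindrome

0


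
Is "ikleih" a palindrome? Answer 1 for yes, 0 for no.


Input: ikleih
Reversed: hielki
  Compare pos 0 ('i') with pos 5 ('h'): MISMATCH
  Compare pos 1 ('k') with pos 4 ('i'): MISMATCH
  Compare pos 2 ('l') with pos 3 ('e'): MISMATCH
Result: not a palindrome

0


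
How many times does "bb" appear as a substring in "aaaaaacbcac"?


Searching for "bb" in "aaaaaacbcac"
Scanning each position:
  Position 0: "aa" => no
  Position 1: "aa" => no
  Position 2: "aa" => no
  Position 3: "aa" => no
  Position 4: "aa" => no
  Position 5: "ac" => no
  Position 6: "cb" => no
  Position 7: "bc" => no
  Position 8: "ca" => no
  Position 9: "ac" => no
Total occurrences: 0

0


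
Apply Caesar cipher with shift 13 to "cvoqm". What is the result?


Caesar cipher: shift "cvoqm" by 13
  'c' (pos 2) + 13 = pos 15 = 'p'
  'v' (pos 21) + 13 = pos 8 = 'i'
  'o' (pos 14) + 13 = pos 1 = 'b'
  'q' (pos 16) + 13 = pos 3 = 'd'
  'm' (pos 12) + 13 = pos 25 = 'z'
Result: pibdz

pibdz


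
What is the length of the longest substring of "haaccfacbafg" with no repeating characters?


Input: "haaccfacbafg"
Sliding window (track last position of each char):
  Position 0 ('h'): window [0,0] length 1 -- new best
  Position 1 ('a'): window [0,1] length 2 -- new best
  Position 2 ('a'): repeat (last at 1), move window start to 2
  Position 2 ('a'): window [2,2] length 1
  Position 3 ('c'): window [2,3] length 2
  Position 4 ('c'): repeat (last at 3), move window start to 4
  Position 4 ('c'): window [4,4] length 1
  Position 5 ('f'): window [4,5] length 2
  Position 6 ('a'): window [4,6] length 3 -- new best
  Position 7 ('c'): repeat (last at 4), move window start to 5
  Position 7 ('c'): window [5,7] length 3
  Position 8 ('b'): window [5,8] length 4 -- new best
  Position 9 ('a'): repeat (last at 6), move window start to 7
  Position 9 ('a'): window [7,9] length 3
  Position 10 ('f'): window [7,10] length 4
  Position 11 ('g'): window [7,11] length 5 -- new best
Longest substring with no repeats: "cbafg" with length 5

5


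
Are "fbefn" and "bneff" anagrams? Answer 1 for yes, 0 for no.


Strings: "fbefn", "bneff"
Sorted first:  beffn
Sorted second: beffn
Sorted forms match => anagrams

1


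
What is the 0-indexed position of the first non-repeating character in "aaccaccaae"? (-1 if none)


Input: aaccaccaae
Character frequencies:
  'a': 5
  'c': 4
  'e': 1
Scanning left to right for freq == 1:
  Position 0 ('a'): freq=5, skip
  Position 1 ('a'): freq=5, skip
  Position 2 ('c'): freq=4, skip
  Position 3 ('c'): freq=4, skip
  Position 4 ('a'): freq=5, skip
  Position 5 ('c'): freq=4, skip
  Position 6 ('c'): freq=4, skip
  Position 7 ('a'): freq=5, skip
  Position 8 ('a'): freq=5, skip
  Position 9 ('e'): unique! => answer = 9

9


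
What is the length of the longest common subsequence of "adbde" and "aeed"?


LCS of "adbde" and "aeed"
DP table:
           a    e    e    d
      0    0    0    0    0
  a   0    1    1    1    1
  d   0    1    1    1    2
  b   0    1    1    1    2
  d   0    1    1    1    2
  e   0    1    2    2    2
LCS length = dp[5][4] = 2

2


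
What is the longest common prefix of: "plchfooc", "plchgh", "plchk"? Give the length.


Words: plchfooc, plchgh, plchk
  Position 0: all 'p' => match
  Position 1: all 'l' => match
  Position 2: all 'c' => match
  Position 3: all 'h' => match
  Position 4: ('f', 'g', 'k') => mismatch, stop
LCP = "plch" (length 4)

4


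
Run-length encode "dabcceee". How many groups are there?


Input: dabcceee
Scanning for consecutive runs:
  Group 1: 'd' x 1 (positions 0-0)
  Group 2: 'a' x 1 (positions 1-1)
  Group 3: 'b' x 1 (positions 2-2)
  Group 4: 'c' x 2 (positions 3-4)
  Group 5: 'e' x 3 (positions 5-7)
Total groups: 5

5


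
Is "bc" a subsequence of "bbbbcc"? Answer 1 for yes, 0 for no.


Check if "bc" is a subsequence of "bbbbcc"
Greedy scan:
  Position 0 ('b'): matches sub[0] = 'b'
  Position 1 ('b'): no match needed
  Position 2 ('b'): no match needed
  Position 3 ('b'): no match needed
  Position 4 ('c'): matches sub[1] = 'c'
  Position 5 ('c'): no match needed
All 2 characters matched => is a subsequence

1


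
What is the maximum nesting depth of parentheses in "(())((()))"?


Input: "(())((()))"
Tracking depth:
  Position 0 '(': depth becomes 1
  Position 1 '(': depth becomes 2
  Position 2 ')': depth becomes 1
  Position 3 ')': depth becomes 0
  Position 4 '(': depth becomes 1
  Position 5 '(': depth becomes 2
  Position 6 '(': depth becomes 3
  Position 7 ')': depth becomes 2
  Position 8 ')': depth becomes 1
  Position 9 ')': depth becomes 0
Maximum depth reached: 3

3


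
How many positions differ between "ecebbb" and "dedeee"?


Comparing "ecebbb" and "dedeee" position by position:
  Position 0: 'e' vs 'd' => DIFFER
  Position 1: 'c' vs 'e' => DIFFER
  Position 2: 'e' vs 'd' => DIFFER
  Position 3: 'b' vs 'e' => DIFFER
  Position 4: 'b' vs 'e' => DIFFER
  Position 5: 'b' vs 'e' => DIFFER
Positions that differ: 6

6


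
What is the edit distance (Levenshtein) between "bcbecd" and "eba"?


Computing edit distance: "bcbecd" -> "eba"
DP table:
           e    b    a
      0    1    2    3
  b   1    1    1    2
  c   2    2    2    2
  b   3    3    2    3
  e   4    3    3    3
  c   5    4    4    4
  d   6    5    5    5
Edit distance = dp[6][3] = 5

5


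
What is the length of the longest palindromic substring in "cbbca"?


Input: "cbbca"
Checking substrings for palindromes:
  [0:4] "cbbc" (len 4) => palindrome
  [1:3] "bb" (len 2) => palindrome
Longest palindromic substring: "cbbc" with length 4

4


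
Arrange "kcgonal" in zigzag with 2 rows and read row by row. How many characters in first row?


Zigzag "kcgonal" into 2 rows:
Placing characters:
  'k' => row 0
  'c' => row 1
  'g' => row 0
  'o' => row 1
  'n' => row 0
  'a' => row 1
  'l' => row 0
Rows:
  Row 0: "kgnl"
  Row 1: "coa"
First row length: 4

4


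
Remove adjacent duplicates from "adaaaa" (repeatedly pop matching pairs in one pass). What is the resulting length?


Input: adaaaa
Stack-based adjacent duplicate removal:
  Read 'a': push. Stack: a
  Read 'd': push. Stack: ad
  Read 'a': push. Stack: ada
  Read 'a': matches stack top 'a' => pop. Stack: ad
  Read 'a': push. Stack: ada
  Read 'a': matches stack top 'a' => pop. Stack: ad
Final stack: "ad" (length 2)

2


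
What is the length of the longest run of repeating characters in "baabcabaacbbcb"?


Input: "baabcabaacbbcb"
Scanning for longest run:
  Position 1 ('a'): new char, reset run to 1
  Position 2 ('a'): continues run of 'a', length=2
  Position 3 ('b'): new char, reset run to 1
  Position 4 ('c'): new char, reset run to 1
  Position 5 ('a'): new char, reset run to 1
  Position 6 ('b'): new char, reset run to 1
  Position 7 ('a'): new char, reset run to 1
  Position 8 ('a'): continues run of 'a', length=2
  Position 9 ('c'): new char, reset run to 1
  Position 10 ('b'): new char, reset run to 1
  Position 11 ('b'): continues run of 'b', length=2
  Position 12 ('c'): new char, reset run to 1
  Position 13 ('b'): new char, reset run to 1
Longest run: 'a' with length 2

2


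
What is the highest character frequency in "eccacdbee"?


Input: eccacdbee
Character counts:
  'a': 1
  'b': 1
  'c': 3
  'd': 1
  'e': 3
Maximum frequency: 3

3


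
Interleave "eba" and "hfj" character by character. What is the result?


Interleaving "eba" and "hfj":
  Position 0: 'e' from first, 'h' from second => "eh"
  Position 1: 'b' from first, 'f' from second => "bf"
  Position 2: 'a' from first, 'j' from second => "aj"
Result: ehbfaj

ehbfaj


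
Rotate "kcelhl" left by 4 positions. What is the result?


Input: "kcelhl", rotate left by 4
First 4 characters: "kcel"
Remaining characters: "hl"
Concatenate remaining + first: "hl" + "kcel" = "hlkcel"

hlkcel


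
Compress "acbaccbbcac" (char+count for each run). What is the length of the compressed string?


Input: acbaccbbcac
Runs:
  'a' x 1 => "a1"
  'c' x 1 => "c1"
  'b' x 1 => "b1"
  'a' x 1 => "a1"
  'c' x 2 => "c2"
  'b' x 2 => "b2"
  'c' x 1 => "c1"
  'a' x 1 => "a1"
  'c' x 1 => "c1"
Compressed: "a1c1b1a1c2b2c1a1c1"
Compressed length: 18

18


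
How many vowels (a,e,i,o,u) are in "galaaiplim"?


Input: galaaiplim
Checking each character:
  'g' at position 0: consonant
  'a' at position 1: vowel (running total: 1)
  'l' at position 2: consonant
  'a' at position 3: vowel (running total: 2)
  'a' at position 4: vowel (running total: 3)
  'i' at position 5: vowel (running total: 4)
  'p' at position 6: consonant
  'l' at position 7: consonant
  'i' at position 8: vowel (running total: 5)
  'm' at position 9: consonant
Total vowels: 5

5


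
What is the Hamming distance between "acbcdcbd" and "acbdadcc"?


Comparing "acbcdcbd" and "acbdadcc" position by position:
  Position 0: 'a' vs 'a' => same
  Position 1: 'c' vs 'c' => same
  Position 2: 'b' vs 'b' => same
  Position 3: 'c' vs 'd' => differ
  Position 4: 'd' vs 'a' => differ
  Position 5: 'c' vs 'd' => differ
  Position 6: 'b' vs 'c' => differ
  Position 7: 'd' vs 'c' => differ
Total differences (Hamming distance): 5

5


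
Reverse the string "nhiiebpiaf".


Input: nhiiebpiaf
Reading characters right to left:
  Position 9: 'f'
  Position 8: 'a'
  Position 7: 'i'
  Position 6: 'p'
  Position 5: 'b'
  Position 4: 'e'
  Position 3: 'i'
  Position 2: 'i'
  Position 1: 'h'
  Position 0: 'n'
Reversed: faipbeiihn

faipbeiihn


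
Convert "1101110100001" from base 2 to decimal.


Input: "1101110100001" in base 2
Positional expansion:
  Digit '1' (value 1) x 2^12 = 4096
  Digit '1' (value 1) x 2^11 = 2048
  Digit '0' (value 0) x 2^10 = 0
  Digit '1' (value 1) x 2^9 = 512
  Digit '1' (value 1) x 2^8 = 256
  Digit '1' (value 1) x 2^7 = 128
  Digit '0' (value 0) x 2^6 = 0
  Digit '1' (value 1) x 2^5 = 32
  Digit '0' (value 0) x 2^4 = 0
  Digit '0' (value 0) x 2^3 = 0
  Digit '0' (value 0) x 2^2 = 0
  Digit '0' (value 0) x 2^1 = 0
  Digit '1' (value 1) x 2^0 = 1
Sum = 7073

7073


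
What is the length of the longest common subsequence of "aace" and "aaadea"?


LCS of "aace" and "aaadea"
DP table:
           a    a    a    d    e    a
      0    0    0    0    0    0    0
  a   0    1    1    1    1    1    1
  a   0    1    2    2    2    2    2
  c   0    1    2    2    2    2    2
  e   0    1    2    2    2    3    3
LCS length = dp[4][6] = 3

3


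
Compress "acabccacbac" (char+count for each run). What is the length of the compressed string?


Input: acabccacbac
Runs:
  'a' x 1 => "a1"
  'c' x 1 => "c1"
  'a' x 1 => "a1"
  'b' x 1 => "b1"
  'c' x 2 => "c2"
  'a' x 1 => "a1"
  'c' x 1 => "c1"
  'b' x 1 => "b1"
  'a' x 1 => "a1"
  'c' x 1 => "c1"
Compressed: "a1c1a1b1c2a1c1b1a1c1"
Compressed length: 20

20


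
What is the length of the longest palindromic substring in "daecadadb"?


Input: "daecadadb"
Checking substrings for palindromes:
  [4:7] "ada" (len 3) => palindrome
  [5:8] "dad" (len 3) => palindrome
Longest palindromic substring: "ada" with length 3

3


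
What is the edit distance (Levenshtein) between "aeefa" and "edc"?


Computing edit distance: "aeefa" -> "edc"
DP table:
           e    d    c
      0    1    2    3
  a   1    1    2    3
  e   2    1    2    3
  e   3    2    2    3
  f   4    3    3    3
  a   5    4    4    4
Edit distance = dp[5][3] = 4

4


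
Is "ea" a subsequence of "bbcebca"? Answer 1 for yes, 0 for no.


Check if "ea" is a subsequence of "bbcebca"
Greedy scan:
  Position 0 ('b'): no match needed
  Position 1 ('b'): no match needed
  Position 2 ('c'): no match needed
  Position 3 ('e'): matches sub[0] = 'e'
  Position 4 ('b'): no match needed
  Position 5 ('c'): no match needed
  Position 6 ('a'): matches sub[1] = 'a'
All 2 characters matched => is a subsequence

1


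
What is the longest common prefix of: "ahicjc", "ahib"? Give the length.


Words: ahicjc, ahib
  Position 0: all 'a' => match
  Position 1: all 'h' => match
  Position 2: all 'i' => match
  Position 3: ('c', 'b') => mismatch, stop
LCP = "ahi" (length 3)

3


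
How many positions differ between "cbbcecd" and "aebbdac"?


Comparing "cbbcecd" and "aebbdac" position by position:
  Position 0: 'c' vs 'a' => DIFFER
  Position 1: 'b' vs 'e' => DIFFER
  Position 2: 'b' vs 'b' => same
  Position 3: 'c' vs 'b' => DIFFER
  Position 4: 'e' vs 'd' => DIFFER
  Position 5: 'c' vs 'a' => DIFFER
  Position 6: 'd' vs 'c' => DIFFER
Positions that differ: 6

6
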